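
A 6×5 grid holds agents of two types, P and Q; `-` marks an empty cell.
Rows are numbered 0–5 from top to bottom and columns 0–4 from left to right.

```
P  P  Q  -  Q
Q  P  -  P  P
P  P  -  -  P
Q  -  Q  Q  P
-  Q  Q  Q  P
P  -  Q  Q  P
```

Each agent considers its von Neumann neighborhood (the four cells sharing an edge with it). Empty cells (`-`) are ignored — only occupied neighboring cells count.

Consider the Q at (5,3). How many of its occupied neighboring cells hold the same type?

Occupied neighbors of (5,3): (4,3)=Q, (5,2)=Q, (5,4)=P.
Same type (Q): 2 of 3.

2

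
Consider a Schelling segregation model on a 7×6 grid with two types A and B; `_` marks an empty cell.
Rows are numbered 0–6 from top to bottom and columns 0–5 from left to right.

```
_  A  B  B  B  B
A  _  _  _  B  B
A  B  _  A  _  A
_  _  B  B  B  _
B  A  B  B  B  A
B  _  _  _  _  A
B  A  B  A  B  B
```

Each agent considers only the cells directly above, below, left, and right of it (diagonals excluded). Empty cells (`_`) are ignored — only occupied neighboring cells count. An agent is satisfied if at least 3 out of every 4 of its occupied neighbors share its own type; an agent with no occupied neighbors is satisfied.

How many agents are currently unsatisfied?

19

Row 0: (0,1)A 0/1 unhappy · (0,2)B 1/2 unhappy · (0,3)B 2/2 ok · (0,4)B 3/3 ok · (0,5)B 2/2 ok
Row 1: (1,0)A 1/1 ok · (1,4)B 2/2 ok · (1,5)B 2/3 unhappy
Row 2: (2,0)A 1/2 unhappy · (2,1)B 0/1 unhappy · (2,3)A 0/1 unhappy · (2,5)A 0/1 unhappy
Row 3: (3,2)B 2/2 ok · (3,3)B 3/4 ok · (3,4)B 2/2 ok
Row 4: (4,0)B 1/2 unhappy · (4,1)A 0/2 unhappy · (4,2)B 2/3 unhappy · (4,3)B 3/3 ok · (4,4)B 2/3 unhappy · (4,5)A 1/2 unhappy
Row 5: (5,0)B 2/2 ok · (5,5)A 1/2 unhappy
Row 6: (6,0)B 1/2 unhappy · (6,1)A 0/2 unhappy · (6,2)B 0/2 unhappy · (6,3)A 0/2 unhappy · (6,4)B 1/2 unhappy · (6,5)B 1/2 unhappy
Unsatisfied: (0,1), (0,2), (1,5), (2,0), (2,1), (2,3), (2,5), (4,0), (4,1), (4,2), (4,4), (4,5), (5,5), (6,0), (6,1), (6,2), (6,3), (6,4), (6,5) — 19 in total.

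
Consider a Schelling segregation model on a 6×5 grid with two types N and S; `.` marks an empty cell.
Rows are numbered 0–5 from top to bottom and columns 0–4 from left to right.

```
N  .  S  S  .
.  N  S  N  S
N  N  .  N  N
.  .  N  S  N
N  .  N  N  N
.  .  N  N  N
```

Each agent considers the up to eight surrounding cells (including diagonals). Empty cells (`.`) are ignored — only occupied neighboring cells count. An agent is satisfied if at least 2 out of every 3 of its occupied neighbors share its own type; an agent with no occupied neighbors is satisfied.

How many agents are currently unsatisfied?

(0,0)N 1/1 satisfied
(0,2)S 2/4 not
(0,3)S 3/4 satisfied
(1,1)N 3/5 not
(1,2)S 2/6 not
(1,3)N 2/6 not
(1,4)S 1/4 not
(2,0)N 2/2 satisfied
(2,1)N 3/4 satisfied
(2,3)N 4/7 not
(2,4)N 3/5 not
(3,2)N 4/5 satisfied
(3,3)S 0/7 not
(3,4)N 4/5 satisfied
(4,0)N 0/0 satisfied
(4,2)N 4/5 satisfied
(4,3)N 7/8 satisfied
(4,4)N 4/5 satisfied
(5,2)N 3/3 satisfied
(5,3)N 5/5 satisfied
(5,4)N 3/3 satisfied
Unsatisfied: (0,2), (1,1), (1,2), (1,3), (1,4), (2,3), (2,4), (3,3) — 8 in total.

8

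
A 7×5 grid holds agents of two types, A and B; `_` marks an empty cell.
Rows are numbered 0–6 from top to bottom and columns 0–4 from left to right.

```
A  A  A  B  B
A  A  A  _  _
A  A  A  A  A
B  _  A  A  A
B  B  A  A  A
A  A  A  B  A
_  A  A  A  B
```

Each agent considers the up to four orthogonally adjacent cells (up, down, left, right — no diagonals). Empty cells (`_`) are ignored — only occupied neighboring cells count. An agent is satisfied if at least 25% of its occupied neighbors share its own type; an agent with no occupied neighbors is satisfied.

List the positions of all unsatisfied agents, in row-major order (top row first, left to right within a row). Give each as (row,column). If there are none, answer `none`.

(5,3), (6,4)

(0,0)A 2/2 ✓
(0,1)A 3/3 ✓
(0,2)A 2/3 ✓
(0,3)B 1/2 ✓
(0,4)B 1/1 ✓
(1,0)A 3/3 ✓
(1,1)A 4/4 ✓
(1,2)A 3/3 ✓
(2,0)A 2/3 ✓
(2,1)A 3/3 ✓
(2,2)A 4/4 ✓
(2,3)A 3/3 ✓
(2,4)A 2/2 ✓
(3,0)B 1/2 ✓
(3,2)A 3/3 ✓
(3,3)A 4/4 ✓
(3,4)A 3/3 ✓
(4,0)B 2/3 ✓
(4,1)B 1/3 ✓
(4,2)A 3/4 ✓
(4,3)A 3/4 ✓
(4,4)A 3/3 ✓
(5,0)A 1/2 ✓
(5,1)A 3/4 ✓
(5,2)A 3/4 ✓
(5,3)B 0/4 ✗
(5,4)A 1/3 ✓
(6,1)A 2/2 ✓
(6,2)A 3/3 ✓
(6,3)A 1/3 ✓
(6,4)B 0/2 ✗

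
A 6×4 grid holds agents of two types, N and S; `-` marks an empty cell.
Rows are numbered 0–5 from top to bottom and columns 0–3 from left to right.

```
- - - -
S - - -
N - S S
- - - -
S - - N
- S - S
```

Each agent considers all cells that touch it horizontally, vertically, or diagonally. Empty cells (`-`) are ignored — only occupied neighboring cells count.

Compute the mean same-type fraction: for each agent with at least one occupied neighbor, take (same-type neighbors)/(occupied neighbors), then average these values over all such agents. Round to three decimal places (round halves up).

(1,0)S 0/1
(2,0)N 0/1
(2,2)S 1/1
(2,3)S 1/1
(4,0)S 1/1
(4,3)N 0/1
(5,1)S 1/1
(5,3)S 0/1
Sum over 8 agents: 0/1 + 0/1 + 1/1 + 1/1 + 1/1 + 0/1 + 1/1 + 0/1 = 4; mean = 4 ÷ 8 = 1/2 = 0.5 → 0.500.

0.500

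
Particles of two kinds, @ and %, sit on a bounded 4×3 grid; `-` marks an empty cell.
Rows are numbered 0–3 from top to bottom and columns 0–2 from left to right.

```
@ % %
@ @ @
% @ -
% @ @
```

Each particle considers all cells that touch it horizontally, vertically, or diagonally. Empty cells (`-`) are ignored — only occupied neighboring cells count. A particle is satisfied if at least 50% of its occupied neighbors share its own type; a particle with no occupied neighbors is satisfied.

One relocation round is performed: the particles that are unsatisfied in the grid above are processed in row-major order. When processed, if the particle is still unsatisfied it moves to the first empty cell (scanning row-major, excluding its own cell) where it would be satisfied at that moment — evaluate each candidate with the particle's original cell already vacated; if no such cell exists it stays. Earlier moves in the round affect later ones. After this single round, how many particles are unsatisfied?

Initially unsatisfied (in order): (0,1), (0,2), (2,0), (3,0).
  (0,1): no empty cell satisfies it; stays.
  (0,2): no empty cell satisfies it; stays.
  (2,0): no empty cell satisfies it; stays.
  (3,0): no empty cell satisfies it; stays.
Resulting grid:
@ % %
@ @ @
% @ -
% @ @
Unsatisfied now: (0,1), (0,2), (2,0), (3,0).

4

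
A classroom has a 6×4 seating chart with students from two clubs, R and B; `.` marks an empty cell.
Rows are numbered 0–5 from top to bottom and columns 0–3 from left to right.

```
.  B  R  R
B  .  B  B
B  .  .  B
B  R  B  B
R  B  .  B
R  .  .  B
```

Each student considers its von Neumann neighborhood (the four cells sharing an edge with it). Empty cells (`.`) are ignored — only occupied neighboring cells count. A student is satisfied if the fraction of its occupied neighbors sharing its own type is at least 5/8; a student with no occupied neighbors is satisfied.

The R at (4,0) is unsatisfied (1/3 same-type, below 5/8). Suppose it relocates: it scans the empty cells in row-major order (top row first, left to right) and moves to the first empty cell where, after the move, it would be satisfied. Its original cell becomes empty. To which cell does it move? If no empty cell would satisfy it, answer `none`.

none

Vacating (4,0). Empty cells in order:
  (0,0): 0/2 same-type → still unsatisfied.
  (1,1): 0/3 same-type → still unsatisfied.
  (2,1): 1/2 same-type → still unsatisfied.
  (2,2): 0/3 same-type → still unsatisfied.
  (4,2): 0/3 same-type → still unsatisfied.
  (5,1): 1/2 same-type → still unsatisfied.
  (5,2): 0/1 same-type → still unsatisfied.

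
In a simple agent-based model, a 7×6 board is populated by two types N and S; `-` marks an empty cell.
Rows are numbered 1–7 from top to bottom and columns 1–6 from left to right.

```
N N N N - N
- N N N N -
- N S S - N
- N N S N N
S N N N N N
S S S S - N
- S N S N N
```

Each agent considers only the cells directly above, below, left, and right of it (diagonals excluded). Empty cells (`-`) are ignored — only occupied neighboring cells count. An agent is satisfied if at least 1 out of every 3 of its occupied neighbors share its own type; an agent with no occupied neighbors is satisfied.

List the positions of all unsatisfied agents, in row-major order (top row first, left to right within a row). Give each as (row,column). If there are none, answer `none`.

Row 1: (1,1)N 1/1 ✓ · (1,2)N 3/3 ✓ · (1,3)N 3/3 ✓ · (1,4)N 2/2 ✓ · (1,6)N 0/0 ✓
Row 2: (2,2)N 3/3 ✓ · (2,3)N 3/4 ✓ · (2,4)N 3/4 ✓ · (2,5)N 1/1 ✓
Row 3: (3,2)N 2/3 ✓ · (3,3)S 1/4 ✗ · (3,4)S 2/3 ✓ · (3,6)N 1/1 ✓
Row 4: (4,2)N 3/3 ✓ · (4,3)N 2/4 ✓ · (4,4)S 1/4 ✗ · (4,5)N 2/3 ✓ · (4,6)N 3/3 ✓
Row 5: (5,1)S 1/2 ✓ · (5,2)N 2/4 ✓ · (5,3)N 3/4 ✓ · (5,4)N 2/4 ✓ · (5,5)N 3/3 ✓ · (5,6)N 3/3 ✓
Row 6: (6,1)S 2/2 ✓ · (6,2)S 3/4 ✓ · (6,3)S 2/4 ✓ · (6,4)S 2/3 ✓ · (6,6)N 2/2 ✓
Row 7: (7,2)S 1/2 ✓ · (7,3)N 0/3 ✗ · (7,4)S 1/3 ✓ · (7,5)N 1/2 ✓ · (7,6)N 2/2 ✓

(3,3), (4,4), (7,3)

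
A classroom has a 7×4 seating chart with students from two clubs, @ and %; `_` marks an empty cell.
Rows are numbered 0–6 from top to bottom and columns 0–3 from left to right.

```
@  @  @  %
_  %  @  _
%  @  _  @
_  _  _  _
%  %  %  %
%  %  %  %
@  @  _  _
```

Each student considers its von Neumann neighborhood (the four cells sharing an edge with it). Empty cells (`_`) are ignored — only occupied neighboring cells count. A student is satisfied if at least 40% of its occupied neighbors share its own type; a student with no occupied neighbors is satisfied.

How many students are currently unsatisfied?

4

Row 0: (0,0)@ 1/1 ✓ · (0,1)@ 2/3 ✓ · (0,2)@ 2/3 ✓ · (0,3)% 0/1 ✗
Row 1: (1,1)% 0/3 ✗ · (1,2)@ 1/2 ✓
Row 2: (2,0)% 0/1 ✗ · (2,1)@ 0/2 ✗ · (2,3)@ 0/0 ✓
Row 4: (4,0)% 2/2 ✓ · (4,1)% 3/3 ✓ · (4,2)% 3/3 ✓ · (4,3)% 2/2 ✓
Row 5: (5,0)% 2/3 ✓ · (5,1)% 3/4 ✓ · (5,2)% 3/3 ✓ · (5,3)% 2/2 ✓
Row 6: (6,0)@ 1/2 ✓ · (6,1)@ 1/2 ✓
Unsatisfied: (0,3), (1,1), (2,0), (2,1) — 4 in total.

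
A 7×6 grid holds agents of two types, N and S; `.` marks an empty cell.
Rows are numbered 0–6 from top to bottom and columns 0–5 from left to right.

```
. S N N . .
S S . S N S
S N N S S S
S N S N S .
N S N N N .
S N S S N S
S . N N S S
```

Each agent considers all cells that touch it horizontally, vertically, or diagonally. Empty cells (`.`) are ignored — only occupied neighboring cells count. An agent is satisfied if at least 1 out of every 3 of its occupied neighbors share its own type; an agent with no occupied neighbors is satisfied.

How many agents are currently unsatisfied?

6

(0,1)S 2/3 satisfied
(0,2)N 1/4 not
(0,3)N 2/3 satisfied
(1,0)S 3/4 satisfied
(1,1)S 3/6 satisfied
(1,3)S 2/6 satisfied
(1,4)N 1/6 not
(1,5)S 2/3 satisfied
(2,0)S 3/5 satisfied
(2,1)N 2/7 not
(2,2)N 3/7 satisfied
(2,3)S 4/7 satisfied
(2,4)S 5/7 satisfied
(2,5)S 3/4 satisfied
(3,0)S 2/5 satisfied
(3,1)N 4/8 satisfied
(3,2)S 2/8 not
(3,3)N 4/8 satisfied
(3,4)S 3/6 satisfied
(4,0)N 2/5 satisfied
(4,1)S 4/8 satisfied
(4,2)N 4/8 satisfied
(4,3)N 4/8 satisfied
(4,4)N 3/6 satisfied
(5,0)S 2/4 satisfied
(5,1)N 3/7 satisfied
(5,2)S 2/7 not
(5,3)S 2/8 not
(5,4)N 3/7 satisfied
(5,5)S 2/4 satisfied
(6,0)S 1/2 satisfied
(6,2)N 2/4 satisfied
(6,3)N 2/5 satisfied
(6,4)S 3/5 satisfied
(6,5)S 2/3 satisfied
Unsatisfied: (0,2), (1,4), (2,1), (3,2), (5,2), (5,3) — 6 in total.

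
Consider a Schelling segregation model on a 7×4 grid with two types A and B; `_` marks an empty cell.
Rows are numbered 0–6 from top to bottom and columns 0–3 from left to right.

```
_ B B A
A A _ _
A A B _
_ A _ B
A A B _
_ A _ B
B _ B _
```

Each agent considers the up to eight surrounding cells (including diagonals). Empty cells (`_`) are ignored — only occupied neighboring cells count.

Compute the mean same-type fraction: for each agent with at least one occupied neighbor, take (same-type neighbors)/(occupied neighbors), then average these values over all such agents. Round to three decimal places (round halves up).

0.570

Row 0: (0,1)B 1/3 · (0,2)B 1/3 · (0,3)A 0/1
Row 1: (1,0)A 3/4 · (1,1)A 3/6
Row 2: (2,0)A 4/4 · (2,1)A 4/5 · (2,2)B 1/4
Row 3: (3,1)A 4/6 · (3,3)B 2/2
Row 4: (4,0)A 3/3 · (4,1)A 3/4 · (4,2)B 2/5
Row 5: (5,1)A 2/5 · (5,3)B 2/2
Row 6: (6,0)B 0/1 · (6,2)B 1/2
Sum over 17 agents: 1/3 + 1/3 + 0/1 + 3/4 + 3/6 + 4/4 + 4/5 + 1/4 + 4/6 + 2/2 + 3/3 + 3/4 + 2/5 + 2/5 + 2/2 + 0/1 + 1/2 = 581/60; mean = 581/60 ÷ 17 = 581/1020 = 0.569607… → 0.570.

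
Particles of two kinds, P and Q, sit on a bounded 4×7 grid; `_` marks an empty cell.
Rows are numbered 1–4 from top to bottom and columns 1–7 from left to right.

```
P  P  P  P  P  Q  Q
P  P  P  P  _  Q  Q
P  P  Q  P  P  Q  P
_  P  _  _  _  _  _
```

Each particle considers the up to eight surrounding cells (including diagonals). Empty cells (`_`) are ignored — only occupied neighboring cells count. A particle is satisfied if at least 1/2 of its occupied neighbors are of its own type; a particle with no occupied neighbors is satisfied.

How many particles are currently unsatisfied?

Row 1: (1,1)P 3/3 ✓ · (1,2)P 5/5 ✓ · (1,3)P 5/5 ✓ · (1,4)P 4/4 ✓ · (1,5)P 2/4 ✓ · (1,6)Q 3/4 ✓ · (1,7)Q 3/3 ✓
Row 2: (2,1)P 5/5 ✓ · (2,2)P 7/8 ✓ · (2,3)P 7/8 ✓ · (2,4)P 6/7 ✓ · (2,6)Q 4/7 ✓ · (2,7)Q 4/5 ✓
Row 3: (3,1)P 4/4 ✓ · (3,2)P 5/6 ✓ · (3,3)Q 0/6 ✗ · (3,4)P 3/4 ✓ · (3,5)P 2/4 ✓ · (3,6)Q 2/4 ✓ · (3,7)P 0/3 ✗
Row 4: (4,2)P 2/3 ✓
Unsatisfied: (3,3), (3,7) — 2 in total.

2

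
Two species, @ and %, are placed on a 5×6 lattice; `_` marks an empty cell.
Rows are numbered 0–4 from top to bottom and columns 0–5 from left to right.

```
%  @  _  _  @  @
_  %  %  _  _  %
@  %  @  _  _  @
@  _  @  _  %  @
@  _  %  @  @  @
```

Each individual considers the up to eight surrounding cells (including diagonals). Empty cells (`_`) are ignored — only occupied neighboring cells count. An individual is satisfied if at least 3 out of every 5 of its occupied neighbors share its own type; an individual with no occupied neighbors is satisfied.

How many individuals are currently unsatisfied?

15

Row 0: (0,0)% 1/2 ✗ · (0,1)@ 0/3 ✗ · (0,4)@ 1/2 ✗ · (0,5)@ 1/2 ✗
Row 1: (1,1)% 3/6 ✗ · (1,2)% 2/4 ✗ · (1,5)% 0/3 ✗
Row 2: (2,0)@ 1/3 ✗ · (2,1)% 2/6 ✗ · (2,2)@ 1/4 ✗ · (2,5)@ 1/3 ✗
Row 3: (3,0)@ 2/3 ✓ · (3,2)@ 2/4 ✗ · (3,4)% 0/5 ✗ · (3,5)@ 3/4 ✓
Row 4: (4,0)@ 1/1 ✓ · (4,2)% 0/2 ✗ · (4,3)@ 2/4 ✗ · (4,4)@ 3/4 ✓ · (4,5)@ 2/3 ✓
Unsatisfied: (0,0), (0,1), (0,4), (0,5), (1,1), (1,2), (1,5), (2,0), (2,1), (2,2), (2,5), (3,2), (3,4), (4,2), (4,3) — 15 in total.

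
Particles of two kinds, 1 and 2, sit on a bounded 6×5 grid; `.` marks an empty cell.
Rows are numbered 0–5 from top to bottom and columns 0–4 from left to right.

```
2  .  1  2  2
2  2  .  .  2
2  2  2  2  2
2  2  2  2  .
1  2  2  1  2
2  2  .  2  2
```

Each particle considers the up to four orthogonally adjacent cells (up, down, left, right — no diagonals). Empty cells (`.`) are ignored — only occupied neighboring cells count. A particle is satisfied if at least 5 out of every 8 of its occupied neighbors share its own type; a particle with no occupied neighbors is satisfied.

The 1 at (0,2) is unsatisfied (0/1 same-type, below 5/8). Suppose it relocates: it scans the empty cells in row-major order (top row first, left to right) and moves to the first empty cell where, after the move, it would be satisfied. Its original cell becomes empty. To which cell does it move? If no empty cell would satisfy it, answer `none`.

none

Vacating (0,2). Empty cells in order:
  (0,1): 0/2 same-type → still unsatisfied.
  (1,2): 0/2 same-type → still unsatisfied.
  (1,3): 0/3 same-type → still unsatisfied.
  (3,4): 0/3 same-type → still unsatisfied.
  (5,2): 0/3 same-type → still unsatisfied.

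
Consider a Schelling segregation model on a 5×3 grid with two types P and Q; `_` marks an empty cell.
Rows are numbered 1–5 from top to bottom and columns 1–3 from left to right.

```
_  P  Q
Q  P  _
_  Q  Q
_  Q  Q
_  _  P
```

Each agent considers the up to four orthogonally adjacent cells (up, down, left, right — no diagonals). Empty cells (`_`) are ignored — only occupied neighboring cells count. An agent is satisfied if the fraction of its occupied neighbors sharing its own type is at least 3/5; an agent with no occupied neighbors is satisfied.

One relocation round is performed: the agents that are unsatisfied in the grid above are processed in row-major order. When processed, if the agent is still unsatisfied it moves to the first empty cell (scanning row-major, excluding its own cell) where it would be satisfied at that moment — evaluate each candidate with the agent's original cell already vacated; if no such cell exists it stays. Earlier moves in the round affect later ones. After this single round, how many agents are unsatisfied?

Initially unsatisfied (in order): (1,2), (1,3), (2,1), (2,2), (5,3).
  (1,2) → (5,1).
  (1,3): now satisfied by earlier moves; stays.
  (2,1) → (1,1).
  (2,2) → (5,2).
  (5,3): no empty cell satisfies it; stays.
Resulting grid:
Q _ Q
_ _ _
_ Q Q
_ Q Q
P P P
Unsatisfied now: (5,3).

1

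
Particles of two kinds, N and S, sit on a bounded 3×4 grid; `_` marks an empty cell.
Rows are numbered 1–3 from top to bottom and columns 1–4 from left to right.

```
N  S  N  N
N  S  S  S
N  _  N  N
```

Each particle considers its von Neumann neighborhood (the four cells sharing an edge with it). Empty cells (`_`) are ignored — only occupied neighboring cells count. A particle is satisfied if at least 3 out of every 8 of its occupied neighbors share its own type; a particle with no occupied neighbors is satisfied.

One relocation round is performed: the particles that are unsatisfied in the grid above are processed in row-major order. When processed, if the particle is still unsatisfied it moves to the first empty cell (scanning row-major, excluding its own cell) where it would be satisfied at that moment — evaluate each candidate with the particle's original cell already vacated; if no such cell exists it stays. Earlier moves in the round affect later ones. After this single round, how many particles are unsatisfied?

Initially unsatisfied (in order): (1,2), (1,3), (2,4).
  (1,2): no empty cell satisfies it; stays.
  (1,3) → (3,2).
  (2,4) → (1,3).
Resulting grid:
N S S N
N S S _
N N N N
Unsatisfied now: (1,4).

1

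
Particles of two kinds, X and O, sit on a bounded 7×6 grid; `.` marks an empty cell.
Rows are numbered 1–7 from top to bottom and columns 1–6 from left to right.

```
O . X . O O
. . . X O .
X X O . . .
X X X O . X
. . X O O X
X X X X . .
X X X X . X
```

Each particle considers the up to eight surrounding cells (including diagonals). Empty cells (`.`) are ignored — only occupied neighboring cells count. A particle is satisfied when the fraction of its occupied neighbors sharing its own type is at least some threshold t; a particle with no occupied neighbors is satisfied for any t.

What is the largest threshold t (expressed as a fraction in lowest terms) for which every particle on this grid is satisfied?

1/5

Row 1: (1,1)O — no occupied neighbors · (1,3)X 1/1 · (1,5)O 2/3 · (1,6)O 2/2
Row 2: (2,4)X 1/4 · (2,5)O 2/3
Row 3: (3,1)X 3/3 · (3,2)X 4/5 · (3,3)O 1/5
Row 4: (4,1)X 3/3 · (4,2)X 5/6 · (4,3)X 3/6 · (4,4)O 3/5 · (4,6)X 1/2
Row 5: (5,3)X 5/7 · (5,4)O 2/6 · (5,5)O 2/5 · (5,6)X 1/2
Row 6: (6,1)X 3/3 · (6,2)X 6/6 · (6,3)X 6/7 · (6,4)X 4/6
Row 7: (7,1)X 3/3 · (7,2)X 5/5 · (7,3)X 5/5 · (7,4)X 3/3 · (7,6)X — no occupied neighbors
The smallest same-type fraction is 1/5 at (3,3), which reduces to 1/5. Any threshold above that leaves this particle unsatisfied.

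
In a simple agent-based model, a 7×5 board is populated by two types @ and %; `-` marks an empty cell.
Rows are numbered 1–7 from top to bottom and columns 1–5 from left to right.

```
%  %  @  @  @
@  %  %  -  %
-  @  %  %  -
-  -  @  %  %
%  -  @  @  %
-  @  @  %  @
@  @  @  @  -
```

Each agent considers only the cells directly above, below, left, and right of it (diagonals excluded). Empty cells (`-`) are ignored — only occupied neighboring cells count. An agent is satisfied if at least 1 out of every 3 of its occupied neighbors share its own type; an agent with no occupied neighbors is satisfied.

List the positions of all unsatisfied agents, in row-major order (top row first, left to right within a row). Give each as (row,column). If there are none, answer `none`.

(2,1), (2,5), (3,2), (5,4), (6,4), (6,5)

Row 1: (1,1)% 1/2 ok · (1,2)% 2/3 ok · (1,3)@ 1/3 ok · (1,4)@ 2/2 ok · (1,5)@ 1/2 ok
Row 2: (2,1)@ 0/2 unhappy · (2,2)% 2/4 ok · (2,3)% 2/3 ok · (2,5)% 0/1 unhappy
Row 3: (3,2)@ 0/2 unhappy · (3,3)% 2/4 ok · (3,4)% 2/2 ok
Row 4: (4,3)@ 1/3 ok · (4,4)% 2/4 ok · (4,5)% 2/2 ok
Row 5: (5,1)% 0/0 ok · (5,3)@ 3/3 ok · (5,4)@ 1/4 unhappy · (5,5)% 1/3 ok
Row 6: (6,2)@ 2/2 ok · (6,3)@ 3/4 ok · (6,4)% 0/4 unhappy · (6,5)@ 0/2 unhappy
Row 7: (7,1)@ 1/1 ok · (7,2)@ 3/3 ok · (7,3)@ 3/3 ok · (7,4)@ 1/2 ok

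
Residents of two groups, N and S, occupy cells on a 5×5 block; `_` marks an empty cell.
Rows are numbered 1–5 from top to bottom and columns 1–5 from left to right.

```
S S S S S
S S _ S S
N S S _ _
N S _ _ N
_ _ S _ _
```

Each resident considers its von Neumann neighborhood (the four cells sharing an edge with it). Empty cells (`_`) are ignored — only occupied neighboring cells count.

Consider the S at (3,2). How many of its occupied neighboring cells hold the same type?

Occupied neighbors of (3,2): (2,2)=S, (4,2)=S, (3,1)=N, (3,3)=S.
Same type (S): 3 of 4.

3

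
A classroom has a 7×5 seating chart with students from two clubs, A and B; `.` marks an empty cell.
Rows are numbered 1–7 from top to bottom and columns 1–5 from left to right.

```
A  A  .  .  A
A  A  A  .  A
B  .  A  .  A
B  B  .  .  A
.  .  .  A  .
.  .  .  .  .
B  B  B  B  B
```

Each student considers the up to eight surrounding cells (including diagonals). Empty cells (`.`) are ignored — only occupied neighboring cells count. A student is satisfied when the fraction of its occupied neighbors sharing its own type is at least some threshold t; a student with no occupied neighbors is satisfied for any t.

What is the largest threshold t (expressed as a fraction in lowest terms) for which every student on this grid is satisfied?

Row 1: (1,1)A 3/3 · (1,2)A 4/4 · (1,5)A 1/1
Row 2: (2,1)A 3/4 · (2,2)A 5/6 · (2,3)A 3/3 · (2,5)A 2/2
Row 3: (3,1)B 2/4 · (3,3)A 2/3 · (3,5)A 2/2
Row 4: (4,1)B 2/2 · (4,2)B 2/3 · (4,5)A 2/2
Row 5: (5,4)A 1/1
Row 7: (7,1)B 1/1 · (7,2)B 2/2 · (7,3)B 2/2 · (7,4)B 2/2 · (7,5)B 1/1
The smallest same-type fraction is 2/4 at (3,1), which reduces to 1/2. Any threshold above that leaves this student unsatisfied.

1/2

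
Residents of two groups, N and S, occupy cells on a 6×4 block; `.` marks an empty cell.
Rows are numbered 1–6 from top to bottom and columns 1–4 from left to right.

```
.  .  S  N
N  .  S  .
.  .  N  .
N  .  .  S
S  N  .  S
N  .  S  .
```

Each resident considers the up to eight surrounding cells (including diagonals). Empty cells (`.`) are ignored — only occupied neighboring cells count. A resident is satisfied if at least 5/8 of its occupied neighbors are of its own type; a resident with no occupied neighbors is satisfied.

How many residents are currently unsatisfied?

(1,3)S 1/2 ✗
(1,4)N 0/2 ✗
(2,1)N 0/0 ✓
(2,3)S 1/3 ✗
(3,3)N 0/2 ✗
(4,1)N 1/2 ✗
(4,4)S 1/2 ✗
(5,1)S 0/3 ✗
(5,2)N 2/4 ✗
(5,4)S 2/2 ✓
(6,1)N 1/2 ✗
(6,3)S 1/2 ✗
Unsatisfied: (1,3), (1,4), (2,3), (3,3), (4,1), (4,4), (5,1), (5,2), (6,1), (6,3) — 10 in total.

10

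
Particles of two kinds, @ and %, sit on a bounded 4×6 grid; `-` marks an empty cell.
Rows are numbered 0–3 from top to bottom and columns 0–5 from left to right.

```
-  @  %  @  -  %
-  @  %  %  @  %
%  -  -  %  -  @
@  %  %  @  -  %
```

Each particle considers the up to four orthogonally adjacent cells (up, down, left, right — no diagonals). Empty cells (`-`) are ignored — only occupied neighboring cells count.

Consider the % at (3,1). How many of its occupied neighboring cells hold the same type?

1

Occupied neighbors of (3,1): (3,0)=@, (3,2)=%.
Same type (%): 1 of 2.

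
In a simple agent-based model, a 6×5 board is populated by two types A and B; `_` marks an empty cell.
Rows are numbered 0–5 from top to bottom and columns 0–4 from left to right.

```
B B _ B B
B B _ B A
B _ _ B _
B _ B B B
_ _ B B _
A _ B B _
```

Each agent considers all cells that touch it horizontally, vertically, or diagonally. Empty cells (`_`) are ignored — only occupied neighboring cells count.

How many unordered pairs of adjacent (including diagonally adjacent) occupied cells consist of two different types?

Scan each occupied cell's neighbors to the right and below (and the two forward diagonals) so each pair is counted once.
From row 0: 2 unlike of 10 pairs (running 2/10).
From row 1: 2 unlike of 6 pairs (running 4/16).
From row 2: 0 unlike of 4 pairs (running 4/20).
From row 3: 0 unlike of 7 pairs (running 4/27).
From row 4: 0 unlike of 5 pairs (running 4/32).
From row 5: 0 unlike of 1 pairs (running 4/33).
Total adjacent occupied pairs: 33; unlike-type pairs: 4.

4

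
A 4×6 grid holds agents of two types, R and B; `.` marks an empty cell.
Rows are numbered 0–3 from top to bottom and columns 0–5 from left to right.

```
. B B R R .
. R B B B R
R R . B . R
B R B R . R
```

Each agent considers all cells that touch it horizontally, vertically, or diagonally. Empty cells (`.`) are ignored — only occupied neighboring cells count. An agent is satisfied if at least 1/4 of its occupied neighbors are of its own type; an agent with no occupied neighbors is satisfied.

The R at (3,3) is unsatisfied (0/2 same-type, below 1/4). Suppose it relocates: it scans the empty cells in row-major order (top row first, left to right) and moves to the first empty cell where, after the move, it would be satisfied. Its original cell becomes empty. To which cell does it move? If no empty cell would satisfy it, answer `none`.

Vacating (3,3). Empty cells in order:
  (0,0): 1/2 same-type → satisfied — stop here.

(0,0)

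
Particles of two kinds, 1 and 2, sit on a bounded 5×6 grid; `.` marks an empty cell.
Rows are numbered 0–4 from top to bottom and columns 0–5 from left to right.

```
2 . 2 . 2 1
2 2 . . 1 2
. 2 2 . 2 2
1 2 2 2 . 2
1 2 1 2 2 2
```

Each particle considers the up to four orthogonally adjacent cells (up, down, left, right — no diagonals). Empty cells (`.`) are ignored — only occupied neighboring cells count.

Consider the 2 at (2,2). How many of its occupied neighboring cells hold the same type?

Occupied neighbors of (2,2): (3,2)=2, (2,1)=2.
Same type (2): 2 of 2.

2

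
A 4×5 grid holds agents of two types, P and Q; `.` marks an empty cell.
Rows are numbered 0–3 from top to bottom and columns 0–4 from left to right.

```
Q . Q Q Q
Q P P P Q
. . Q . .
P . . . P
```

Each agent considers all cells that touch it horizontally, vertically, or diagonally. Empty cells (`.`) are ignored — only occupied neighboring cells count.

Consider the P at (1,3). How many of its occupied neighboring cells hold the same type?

1

Occupied neighbors of (1,3): (0,2)=Q, (0,3)=Q, (0,4)=Q, (1,2)=P, (1,4)=Q, (2,2)=Q.
Same type (P): 1 of 6.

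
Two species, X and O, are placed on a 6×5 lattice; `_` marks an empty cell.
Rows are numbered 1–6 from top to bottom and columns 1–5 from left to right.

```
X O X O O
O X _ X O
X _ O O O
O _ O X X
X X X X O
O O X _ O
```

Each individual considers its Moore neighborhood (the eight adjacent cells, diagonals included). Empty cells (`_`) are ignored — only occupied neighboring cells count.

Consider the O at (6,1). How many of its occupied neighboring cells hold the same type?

1

Occupied neighbors of (6,1): (5,1)=X, (5,2)=X, (6,2)=O.
Same type (O): 1 of 3.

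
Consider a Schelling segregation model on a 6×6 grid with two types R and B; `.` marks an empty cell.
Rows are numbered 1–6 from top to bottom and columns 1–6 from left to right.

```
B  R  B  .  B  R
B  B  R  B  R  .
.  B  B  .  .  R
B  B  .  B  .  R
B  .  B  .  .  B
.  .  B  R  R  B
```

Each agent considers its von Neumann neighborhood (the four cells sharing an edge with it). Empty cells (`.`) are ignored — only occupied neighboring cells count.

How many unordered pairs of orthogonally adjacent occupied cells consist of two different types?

Scan each occupied cell's neighbors to the right and below so each pair is counted once.
From row 1: 6 unlike of 7 pairs (running 6/7).
From row 2: 4 unlike of 6 pairs (running 10/13).
From row 3: 0 unlike of 3 pairs (running 10/16).
From row 4: 1 unlike of 3 pairs (running 11/19).
From row 5: 0 unlike of 2 pairs (running 11/21).
From row 6: 2 unlike of 3 pairs (running 13/24).
Total adjacent occupied pairs: 24; unlike-type pairs: 13.

13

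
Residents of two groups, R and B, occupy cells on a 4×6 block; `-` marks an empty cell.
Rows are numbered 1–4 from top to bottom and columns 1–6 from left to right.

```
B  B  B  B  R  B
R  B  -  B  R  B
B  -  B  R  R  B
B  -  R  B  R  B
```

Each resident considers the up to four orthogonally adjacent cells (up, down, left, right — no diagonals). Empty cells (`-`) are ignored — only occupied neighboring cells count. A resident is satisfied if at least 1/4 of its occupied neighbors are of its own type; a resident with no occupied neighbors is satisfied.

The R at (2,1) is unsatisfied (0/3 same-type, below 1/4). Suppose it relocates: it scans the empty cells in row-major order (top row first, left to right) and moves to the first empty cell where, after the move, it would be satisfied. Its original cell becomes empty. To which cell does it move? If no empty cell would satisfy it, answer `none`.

Vacating (2,1). Empty cells in order:
  (2,3): 0/4 same-type → still unsatisfied.
  (3,2): 0/3 same-type → still unsatisfied.
  (4,2): 1/2 same-type → satisfied — stop here.

(4,2)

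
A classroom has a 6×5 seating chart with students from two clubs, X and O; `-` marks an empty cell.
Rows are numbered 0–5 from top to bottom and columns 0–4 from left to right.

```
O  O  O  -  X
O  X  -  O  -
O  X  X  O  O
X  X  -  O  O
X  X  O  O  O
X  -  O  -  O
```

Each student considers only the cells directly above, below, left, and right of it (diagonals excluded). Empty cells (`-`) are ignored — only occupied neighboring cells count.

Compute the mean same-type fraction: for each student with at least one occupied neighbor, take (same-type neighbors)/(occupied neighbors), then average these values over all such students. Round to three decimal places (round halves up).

0.826

(0,0)O 2/2
(0,1)O 2/3
(0,2)O 1/1
(0,4)X — no occupied neighbors
(1,0)O 2/3
(1,1)X 1/3
(1,3)O 1/1
(2,0)O 1/3
(2,1)X 3/4
(2,2)X 1/2
(2,3)O 3/4
(2,4)O 2/2
(3,0)X 2/3
(3,1)X 3/3
(3,3)O 3/3
(3,4)O 3/3
(4,0)X 3/3
(4,1)X 2/3
(4,2)O 2/3
(4,3)O 3/3
(4,4)O 3/3
(5,0)X 1/1
(5,2)O 1/1
(5,4)O 1/1
Sum over 23 students: 2/2 + 2/3 + 1/1 + 2/3 + 1/3 + 1/1 + 1/3 + 3/4 + 1/2 + 3/4 + 2/2 + 2/3 + 3/3 + 3/3 + 3/3 + 3/3 + 2/3 + 2/3 + 3/3 + 3/3 + 1/1 + 1/1 + 1/1 = 19; mean = 19 ÷ 23 = 19/23 = 0.826086… → 0.826.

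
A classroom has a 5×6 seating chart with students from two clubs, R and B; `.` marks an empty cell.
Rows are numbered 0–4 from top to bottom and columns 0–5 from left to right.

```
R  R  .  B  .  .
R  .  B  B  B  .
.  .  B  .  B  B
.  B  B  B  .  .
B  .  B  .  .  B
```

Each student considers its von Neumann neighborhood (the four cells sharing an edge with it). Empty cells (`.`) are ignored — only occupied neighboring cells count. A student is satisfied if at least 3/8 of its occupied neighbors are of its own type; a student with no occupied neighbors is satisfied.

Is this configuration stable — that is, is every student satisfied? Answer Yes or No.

Yes

Row 0: (0,0)R 2/2 ok · (0,1)R 1/1 ok · (0,3)B 1/1 ok
Row 1: (1,0)R 1/1 ok · (1,2)B 2/2 ok · (1,3)B 3/3 ok · (1,4)B 2/2 ok
Row 2: (2,2)B 2/2 ok · (2,4)B 2/2 ok · (2,5)B 1/1 ok
Row 3: (3,1)B 1/1 ok · (3,2)B 4/4 ok · (3,3)B 1/1 ok
Row 4: (4,0)B 0/0 ok · (4,2)B 1/1 ok · (4,5)B 0/0 ok
All meet the threshold, so the configuration is stable.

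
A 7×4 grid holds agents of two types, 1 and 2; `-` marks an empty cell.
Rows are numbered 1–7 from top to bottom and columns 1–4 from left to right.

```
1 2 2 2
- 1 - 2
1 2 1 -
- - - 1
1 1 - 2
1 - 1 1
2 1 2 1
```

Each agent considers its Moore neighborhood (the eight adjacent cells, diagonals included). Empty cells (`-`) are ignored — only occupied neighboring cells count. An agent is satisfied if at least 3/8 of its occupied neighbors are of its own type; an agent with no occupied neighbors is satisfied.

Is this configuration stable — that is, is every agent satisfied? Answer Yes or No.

(1,1)1 1/2 ✓
(1,2)2 1/3 ✗
(1,3)2 3/4 ✓
(1,4)2 2/2 ✓
(2,2)1 3/6 ✓
(2,4)2 2/3 ✓
(3,1)1 1/2 ✓
(3,2)2 0/3 ✗
(3,3)1 2/4 ✓
(4,4)1 1/2 ✓
(5,1)1 2/2 ✓
(5,2)1 3/3 ✓
(5,4)2 0/3 ✗
(6,1)1 3/4 ✓
(6,3)1 4/6 ✓
(6,4)1 2/4 ✓
(7,1)2 0/2 ✗
(7,2)1 2/4 ✓
(7,3)2 0/4 ✗
(7,4)1 2/3 ✓
For instance (1,2) has only 1/3 same-type neighbors, below 3/8.

No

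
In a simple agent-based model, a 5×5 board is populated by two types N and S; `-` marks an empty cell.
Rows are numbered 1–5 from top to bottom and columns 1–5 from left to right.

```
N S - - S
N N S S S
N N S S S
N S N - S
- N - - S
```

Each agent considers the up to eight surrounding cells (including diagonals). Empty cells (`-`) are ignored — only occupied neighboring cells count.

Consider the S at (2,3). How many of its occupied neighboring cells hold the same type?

Occupied neighbors of (2,3): (1,2)=S, (2,2)=N, (2,4)=S, (3,2)=N, (3,3)=S, (3,4)=S.
Same type (S): 4 of 6.

4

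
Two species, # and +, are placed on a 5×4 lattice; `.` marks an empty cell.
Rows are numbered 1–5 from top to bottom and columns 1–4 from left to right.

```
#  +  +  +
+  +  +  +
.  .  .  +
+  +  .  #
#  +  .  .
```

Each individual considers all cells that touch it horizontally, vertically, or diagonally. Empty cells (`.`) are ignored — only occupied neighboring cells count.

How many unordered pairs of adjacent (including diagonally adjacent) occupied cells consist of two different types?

Scan each occupied cell's neighbors to the right and below (and the two forward diagonals) so each pair is counted once.
From row 1: 3 unlike of 13 pairs (running 3/13).
From row 2: 0 unlike of 5 pairs (running 3/18).
From row 3: 1 unlike of 1 pairs (running 4/19).
From row 4: 2 unlike of 5 pairs (running 6/24).
From row 5: 1 unlike of 1 pairs (running 7/25).
Total adjacent occupied pairs: 25; unlike-type pairs: 7.

7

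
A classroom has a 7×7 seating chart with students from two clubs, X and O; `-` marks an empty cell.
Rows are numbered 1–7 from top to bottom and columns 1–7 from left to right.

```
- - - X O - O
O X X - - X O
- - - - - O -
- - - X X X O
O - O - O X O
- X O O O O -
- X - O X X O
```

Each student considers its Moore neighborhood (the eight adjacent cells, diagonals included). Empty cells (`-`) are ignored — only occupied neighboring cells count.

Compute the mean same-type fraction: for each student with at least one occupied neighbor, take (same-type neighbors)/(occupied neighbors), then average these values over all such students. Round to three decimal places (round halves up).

0.431

(1,4)X 1/2
(1,5)O 0/2
(1,7)O 1/2
(2,1)O 0/1
(2,2)X 1/2
(2,3)X 2/2
(2,6)X 0/4
(2,7)O 2/3
(3,6)O 2/5
(4,4)X 1/3
(4,5)X 3/5
(4,6)X 2/6
(4,7)O 2/4
(5,1)O 0/1
(5,3)O 2/4
(5,5)O 3/7
(5,6)X 2/7
(5,7)O 2/4
(6,2)X 1/4
(6,3)O 3/5
(6,4)O 5/6
(6,5)O 4/7
(6,6)O 4/7
(7,2)X 1/2
(7,4)O 3/4
(7,5)X 1/5
(7,6)X 1/4
(7,7)O 1/2
Sum over 28 students: 1/2 + 0/2 + 1/2 + 0/1 + 1/2 + 2/2 + 0/4 + 2/3 + 2/5 + 1/3 + 3/5 + 2/6 + 2/4 + 0/1 + 2/4 + 3/7 + 2/7 + 2/4 + 1/4 + 3/5 + 5/6 + 4/7 + 4/7 + 1/2 + 3/4 + 1/5 + 1/4 + 1/2 = 5071/420; mean = 5071/420 ÷ 28 = 5071/11760 = 0.431207… → 0.431.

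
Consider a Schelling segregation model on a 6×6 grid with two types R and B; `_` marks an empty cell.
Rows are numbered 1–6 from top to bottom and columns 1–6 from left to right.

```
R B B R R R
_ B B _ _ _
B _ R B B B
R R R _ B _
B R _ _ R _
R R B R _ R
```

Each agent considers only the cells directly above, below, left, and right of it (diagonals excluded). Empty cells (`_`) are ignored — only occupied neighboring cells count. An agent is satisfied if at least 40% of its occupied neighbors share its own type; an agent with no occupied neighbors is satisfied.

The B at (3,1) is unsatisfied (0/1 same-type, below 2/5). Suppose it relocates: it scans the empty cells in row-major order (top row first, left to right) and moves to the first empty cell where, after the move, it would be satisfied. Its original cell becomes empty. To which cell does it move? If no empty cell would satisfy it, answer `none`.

Vacating (3,1). Empty cells in order:
  (2,1): 1/2 same-type → satisfied — stop here.

(2,1)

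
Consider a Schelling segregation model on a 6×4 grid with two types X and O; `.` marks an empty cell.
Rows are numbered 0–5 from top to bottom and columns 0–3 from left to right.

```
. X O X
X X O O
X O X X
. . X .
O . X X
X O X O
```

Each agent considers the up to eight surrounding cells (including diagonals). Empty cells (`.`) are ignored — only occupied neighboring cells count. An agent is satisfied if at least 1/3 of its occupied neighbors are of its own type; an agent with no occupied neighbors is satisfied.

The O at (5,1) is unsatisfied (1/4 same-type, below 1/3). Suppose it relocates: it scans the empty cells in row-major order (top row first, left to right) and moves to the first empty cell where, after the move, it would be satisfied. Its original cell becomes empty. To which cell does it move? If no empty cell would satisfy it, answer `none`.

Vacating (5,1). Empty cells in order:
  (0,0): 0/3 same-type → still unsatisfied.
  (3,0): 2/3 same-type → satisfied — stop here.

(3,0)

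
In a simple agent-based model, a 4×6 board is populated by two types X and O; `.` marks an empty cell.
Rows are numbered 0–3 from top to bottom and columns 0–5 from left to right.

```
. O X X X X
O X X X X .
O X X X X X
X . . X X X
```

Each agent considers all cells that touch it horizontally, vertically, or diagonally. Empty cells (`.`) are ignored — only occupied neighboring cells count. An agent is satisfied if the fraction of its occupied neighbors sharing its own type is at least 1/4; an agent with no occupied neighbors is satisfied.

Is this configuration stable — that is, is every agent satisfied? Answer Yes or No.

Row 0: (0,1)O 1/4 ✓ · (0,2)X 4/5 ✓ · (0,3)X 5/5 ✓ · (0,4)X 4/4 ✓ · (0,5)X 2/2 ✓
Row 1: (1,0)O 2/4 ✓ · (1,1)X 4/7 ✓ · (1,2)X 7/8 ✓ · (1,3)X 8/8 ✓ · (1,4)X 7/7 ✓
Row 2: (2,0)O 1/4 ✓ · (2,1)X 4/6 ✓ · (2,2)X 6/6 ✓ · (2,3)X 7/7 ✓ · (2,4)X 7/7 ✓ · (2,5)X 4/4 ✓
Row 3: (3,0)X 1/2 ✓ · (3,3)X 4/4 ✓ · (3,4)X 5/5 ✓ · (3,5)X 3/3 ✓
All meet the threshold, so the configuration is stable.

Yes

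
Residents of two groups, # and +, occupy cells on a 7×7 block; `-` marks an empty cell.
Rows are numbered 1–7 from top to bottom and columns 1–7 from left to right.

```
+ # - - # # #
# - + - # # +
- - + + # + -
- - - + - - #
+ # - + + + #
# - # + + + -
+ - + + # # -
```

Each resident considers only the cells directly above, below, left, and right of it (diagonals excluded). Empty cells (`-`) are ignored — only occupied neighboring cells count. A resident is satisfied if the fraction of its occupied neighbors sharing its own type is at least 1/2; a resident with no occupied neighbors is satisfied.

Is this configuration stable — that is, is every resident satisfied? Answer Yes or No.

No

(1,1)+ 0/2 ✗
(1,2)# 0/1 ✗
(1,5)# 2/2 ✓
(1,6)# 3/3 ✓
(1,7)# 1/2 ✓
(2,1)# 0/1 ✗
(2,3)+ 1/1 ✓
(2,5)# 3/3 ✓
(2,6)# 2/4 ✓
(2,7)+ 0/2 ✗
(3,3)+ 2/2 ✓
(3,4)+ 2/3 ✓
(3,5)# 1/3 ✗
(3,6)+ 0/2 ✗
(4,4)+ 2/2 ✓
(4,7)# 1/1 ✓
(5,1)+ 0/2 ✗
(5,2)# 0/1 ✗
(5,4)+ 3/3 ✓
(5,5)+ 3/3 ✓
(5,6)+ 2/3 ✓
(5,7)# 1/2 ✓
(6,1)# 0/2 ✗
(6,3)# 0/2 ✗
(6,4)+ 3/4 ✓
(6,5)+ 3/4 ✓
(6,6)+ 2/3 ✓
(7,1)+ 0/1 ✗
(7,3)+ 1/2 ✓
(7,4)+ 2/3 ✓
(7,5)# 1/3 ✗
(7,6)# 1/2 ✓
For instance (1,1) has only 0/2 same-type neighbors, below 1/2.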